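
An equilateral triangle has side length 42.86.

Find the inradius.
r = Area/s with s the semi-perimeter.
Area = (√3/4)·42.86² = (√3/4)·1836.9796 ≈ 0.433013·1836.9796 ≈ 795.435
s = 3·42.86/2 = 64.29
r ≈ 795.435/64.29 ≈ 12.3726
(Equivalently r = side/(2√3) = 42.86/3.4641 ≈ 12.3726.)

r = 12.37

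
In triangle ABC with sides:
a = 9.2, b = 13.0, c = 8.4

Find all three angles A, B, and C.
Law of cosines for each angle (a² = 84.64, b² = 169, c² = 70.56):
cos(A) = (b² + c² − a²)/(2bc) = (169 + 70.56 − 84.64)/(2·13.0·8.4) = 154.92/218.4 ≈ 0.709341  ⇒  A ≈ 44.8187°
cos(B) = (a² + c² − b²)/(2ac) = (84.64 + 70.56 − 169)/(2·9.2·8.4) = -13.8/154.56 ≈ -0.0892857  ⇒  B ≈ 95.1225°
cos(C) = (a² + b² − c²)/(2ab) = (84.64 + 169 − 70.56)/(2·9.2·13.0) = 183.08/239.2 ≈ 0.765385  ⇒  C ≈ 40.0588°
Check: A + B + C ≈ 180°

A = 44.82°, B = 95.12°, C = 40.06°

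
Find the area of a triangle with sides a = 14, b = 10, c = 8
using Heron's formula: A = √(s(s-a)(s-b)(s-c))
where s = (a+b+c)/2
s = (14 + 10 + 8)/2 = 32/2 = 16
s − a = 2, s − b = 6, s − c = 8
s(s−a)(s−b)(s−c) = 16·2·6·8 = 1536
Area = √1536 ≈ 39.1918

s = 16.0, Area = 39.19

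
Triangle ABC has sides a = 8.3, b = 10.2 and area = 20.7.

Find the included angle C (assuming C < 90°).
Area = ½·a·b·sin(C)  ⇒  sin(C) = 2·Area/(a·b) = 2·20.7/(8.3·10.2) = 41.4/84.66 ≈ 0.489015
C = arcsin(0.489015) ≈ 29.2759° (taking the acute solution since C < 90°)

C = 29.28°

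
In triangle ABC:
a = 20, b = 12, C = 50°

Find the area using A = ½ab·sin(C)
A = ½·a·b·sin(C) = ½·20·12·sin(50°)
sin(50°) ≈ 0.766044
A ≈ ½·240·0.766044 = 120·0.766044 ≈ 91.9253

Area = 91.93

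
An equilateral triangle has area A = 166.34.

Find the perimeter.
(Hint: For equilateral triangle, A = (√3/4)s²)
A = (√3/4)s²  ⇒  s² = 4A/√3 = 4·166.34/√3 = 665.36/1.73205 ≈ 384.146
s ≈ √384.146 ≈ 19.5996
Perimeter = 3s ≈ 3·19.5996 ≈ 58.7989

Perimeter = 58.8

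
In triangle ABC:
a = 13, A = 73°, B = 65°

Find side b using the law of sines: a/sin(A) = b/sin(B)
a/sin(A) = b/sin(B)  ⇒  b = a·sin(B)/sin(A) = 13·sin(65°)/sin(73°)
sin(65°) ≈ 0.906308, sin(73°) ≈ 0.956305
b ≈ 13·0.906308/0.956305 ≈ 11.782/0.956305 ≈ 12.3203

b = 12.32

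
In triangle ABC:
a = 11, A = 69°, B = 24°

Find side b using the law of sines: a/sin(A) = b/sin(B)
a/sin(A) = b/sin(B)  ⇒  b = a·sin(B)/sin(A) = 11·sin(24°)/sin(69°)
sin(24°) ≈ 0.406737, sin(69°) ≈ 0.93358
b ≈ 11·0.406737/0.93358 ≈ 4.4741/0.93358 ≈ 4.79241

b = 4.792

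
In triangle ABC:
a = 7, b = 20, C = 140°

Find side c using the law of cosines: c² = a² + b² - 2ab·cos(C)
c² = 7² + 20² − 2·7·20·cos(140°)
cos(140°) ≈ -0.766044
c² ≈ 49 + 400 − 280·(-0.766044) ≈ 449 + 214.492 ≈ 663.492
c ≈ √663.492 ≈ 25.7583

c = 25.76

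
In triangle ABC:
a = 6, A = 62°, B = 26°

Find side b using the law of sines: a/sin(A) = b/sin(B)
a/sin(A) = b/sin(B)  ⇒  b = a·sin(B)/sin(A) = 6·sin(26°)/sin(62°)
sin(26°) ≈ 0.438371, sin(62°) ≈ 0.882948
b ≈ 6·0.438371/0.882948 ≈ 2.63023/0.882948 ≈ 2.97892

b = 2.979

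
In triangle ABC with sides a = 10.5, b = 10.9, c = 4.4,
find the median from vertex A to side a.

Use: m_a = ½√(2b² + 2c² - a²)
m_a = ½√(2·10.9² + 2·4.4² − 10.5²) = ½√(2·118.81 + 2·19.36 − 110.25) = ½√(237.62 + 38.72 − 110.25) = ½√166.09
√166.09 ≈ 12.8876, so m_a ≈ 6.4438

m_a = 6.444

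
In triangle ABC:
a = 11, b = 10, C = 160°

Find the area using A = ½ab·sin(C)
A = ½·a·b·sin(C) = ½·11·10·sin(160°)
sin(160°) ≈ 0.34202
A ≈ ½·110·0.34202 = 55·0.34202 ≈ 18.8111

Area = 18.81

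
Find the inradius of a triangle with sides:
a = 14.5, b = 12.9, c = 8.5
r = Area/s where s is the semi-perimeter.
s = (14.5 + 12.9 + 8.5)/2 = 35.9/2 = 17.95
Area = √(s(s−a)(s−b)(s−c)) = √(17.95·3.45·5.05·9.45) ≈ √2955.34 ≈ 54.363
r ≈ 54.363/17.95 ≈ 3.02858

r = 3.029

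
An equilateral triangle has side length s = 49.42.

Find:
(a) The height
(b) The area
(a) The height splits the triangle into two 30-60-90 halves: h = s·√3/2 = 49.42·1.73205/2 ≈ 85.598/2 ≈ 42.799
(b) Area = (√3/4)·s² = (√3/4)·49.42² = (√3/4)·2442.3364 ≈ 0.433013·2442.3364 ≈ 1057.56

Height = 42.8, Area = 1058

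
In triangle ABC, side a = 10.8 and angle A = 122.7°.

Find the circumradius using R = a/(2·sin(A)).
R = a/(2·sin(A)) = 10.8/(2·sin(122.7°))
sin(122.7°) ≈ 0.841511
R ≈ 10.8/(2·0.841511) = 10.8/1.68302 ≈ 6.41703

R = 6.417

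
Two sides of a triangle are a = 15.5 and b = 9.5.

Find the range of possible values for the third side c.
Triangle inequality: |a − b| < c < a + b
|a − b| = |15.5 − 9.5| = 6
a + b = 15.5 + 9.5 = 25

6 < c < 25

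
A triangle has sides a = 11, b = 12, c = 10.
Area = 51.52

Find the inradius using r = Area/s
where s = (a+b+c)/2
s = (11 + 12 + 10)/2 = 33/2 = 16.5
r = Area/s = 51.52/16.5 ≈ 3.12242

r = 3.122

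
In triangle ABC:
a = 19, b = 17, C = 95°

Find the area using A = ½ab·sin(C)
A = ½·a·b·sin(C) = ½·19·17·sin(95°)
sin(95°) ≈ 0.996195
A ≈ ½·323·0.996195 = 161.5·0.996195 ≈ 160.885

Area = 160.9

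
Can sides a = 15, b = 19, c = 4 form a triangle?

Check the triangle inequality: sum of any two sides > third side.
a + b vs c: 15 + 19 = 34 > 4  ✓
a + c vs b: 15 + 4 = 19 ≤ 19  ✗
b + c vs a: 19 + 4 = 23 > 15  ✓

No: 15 + 4 = 19 is not > 19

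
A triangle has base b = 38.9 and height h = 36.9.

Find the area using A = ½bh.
A = ½·b·h = ½·38.9·36.9 = ½·1435.41 = 717.705

Area = 717.705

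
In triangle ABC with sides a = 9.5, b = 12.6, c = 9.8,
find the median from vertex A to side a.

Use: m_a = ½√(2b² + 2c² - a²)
m_a = ½√(2·12.6² + 2·9.8² − 9.5²) = ½√(2·158.76 + 2·96.04 − 90.25) = ½√(317.52 + 192.08 − 90.25) = ½√419.35
√419.35 ≈ 20.478, so m_a ≈ 10.239

m_a = 10.24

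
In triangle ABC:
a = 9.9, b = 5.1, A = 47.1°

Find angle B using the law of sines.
a/sin(A) = b/sin(B)  ⇒  sin(B) = b·sin(A)/a = 5.1·sin(47.1°)/9.9
sin(47.1°) ≈ 0.732543
sin(B) ≈ 5.1·0.732543/9.9 ≈ 3.73597/9.9 ≈ 0.377371
B = arcsin(0.377371) ≈ 22.1709°
(Since b ≤ a we need B ≤ A, so the obtuse alternative 180° − 22.1709° ≈ 157.829° is rejected.)

B = 22.17°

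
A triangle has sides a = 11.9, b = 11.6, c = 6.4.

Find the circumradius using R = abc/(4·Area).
First find the area with Heron's formula.
s = (11.9 + 11.6 + 6.4)/2 = 14.95
Area = √(s(s−a)(s−b)(s−c)) = √(14.95·3.05·3.35·8.55) ≈ √1306.03 ≈ 36.139
abc = 11.9·11.6·6.4 = 883.456
R = abc/(4·Area) ≈ 883.456/(4·36.139) = 883.456/144.556 ≈ 6.11152

R = 6.112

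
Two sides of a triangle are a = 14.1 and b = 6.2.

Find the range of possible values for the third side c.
Triangle inequality: |a − b| < c < a + b
|a − b| = |14.1 − 6.2| = 7.9
a + b = 14.1 + 6.2 = 20.3

7.9 < c < 20.3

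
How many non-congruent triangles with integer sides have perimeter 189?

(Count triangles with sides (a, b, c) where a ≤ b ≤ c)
Let a ≤ b ≤ c with a + b + c = 189. The only binding inequality is a + b > c, i.e. 189 − c > c, so c < 189/2; and c ≥ 189/3 since c is the largest side.
So 63 ≤ c ≤ 94. For each c, b runs from ⌈(189 − c)/2⌉ up to c (then a = 189 − b − c satisfies 1 ≤ a ≤ b automatically), giving c − ⌈(189 − c)/2⌉ + 1 choices.
Summing over c: 1 + 2 + 4 + 5 + … + 46 + 47  (32 terms, c = 63, …, 94) = 768
Check (closed form: nearest integer to p²/48 for even p, (p+3)²/48 for odd p): (189+3)²/48 = 192²/48 = 36864/48 ≈ 768.00 → 768

768 triangles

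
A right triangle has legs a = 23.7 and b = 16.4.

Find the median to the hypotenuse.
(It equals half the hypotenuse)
Hypotenuse c = √(a² + b²) = √(561.69 + 268.96) = √830.65 ≈ 28.821
Median to hypotenuse = c/2 ≈ 28.821/2 ≈ 14.4105

Median = 14.41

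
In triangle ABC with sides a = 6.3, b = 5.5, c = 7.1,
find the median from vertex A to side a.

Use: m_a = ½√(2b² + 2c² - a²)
m_a = ½√(2·5.5² + 2·7.1² − 6.3²) = ½√(2·30.25 + 2·50.41 − 39.69) = ½√(60.5 + 100.82 − 39.69) = ½√121.63
√121.63 ≈ 11.0286, so m_a ≈ 5.5143

m_a = 5.514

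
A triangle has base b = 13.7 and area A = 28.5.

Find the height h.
A = ½·b·h  ⇒  h = 2A/b = 2·28.5/13.7 = 57/13.7 ≈ 4.16058

h = 4.161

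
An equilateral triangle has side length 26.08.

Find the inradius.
r = Area/s with s the semi-perimeter.
Area = (√3/4)·26.08² = (√3/4)·680.1664 ≈ 0.433013·680.1664 ≈ 294.521
s = 3·26.08/2 = 39.12
r ≈ 294.521/39.12 ≈ 7.52865
(Equivalently r = side/(2√3) = 26.08/3.4641 ≈ 7.52865.)

r = 7.529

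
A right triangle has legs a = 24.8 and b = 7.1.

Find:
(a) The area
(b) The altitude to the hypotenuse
(a) The legs are perpendicular, so Area = ½·a·b = ½·24.8·7.1 = ½·176.08 = 88.04
(b) Hypotenuse c = √(a² + b²) = √(615.04 + 50.41) = √665.45 ≈ 25.7963
    Area = ½·c·h_c  ⇒  h_c = 2·Area/c = 176.08/25.7963 ≈ 6.82578

Area = 88.04, h_c = 6.826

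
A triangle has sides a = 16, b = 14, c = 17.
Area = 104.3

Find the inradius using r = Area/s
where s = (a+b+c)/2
s = (16 + 14 + 17)/2 = 47/2 = 23.5
r = Area/s = 104.3/23.5 ≈ 4.4383

r = 4.438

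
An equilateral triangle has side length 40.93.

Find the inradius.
r = Area/s with s the semi-perimeter.
Area = (√3/4)·40.93² = (√3/4)·1675.2649 ≈ 0.433013·1675.2649 ≈ 725.411
s = 3·40.93/2 = 61.395
r ≈ 725.411/61.395 ≈ 11.8155
(Equivalently r = side/(2√3) = 40.93/3.4641 ≈ 11.8155.)

r = 11.82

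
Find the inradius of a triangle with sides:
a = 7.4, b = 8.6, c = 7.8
r = Area/s where s is the semi-perimeter.
s = (7.4 + 8.6 + 7.8)/2 = 23.8/2 = 11.9
Area = √(s(s−a)(s−b)(s−c)) = √(11.9·4.5·3.3·4.1) ≈ √724.532 ≈ 26.9171
r ≈ 26.9171/11.9 ≈ 2.26194

r = 2.262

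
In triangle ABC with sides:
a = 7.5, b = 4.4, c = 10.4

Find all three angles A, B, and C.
Law of cosines for each angle (a² = 56.25, b² = 19.36, c² = 108.16):
cos(A) = (b² + c² − a²)/(2bc) = (19.36 + 108.16 − 56.25)/(2·4.4·10.4) = 71.27/91.52 ≈ 0.778737  ⇒  A ≈ 38.8549°
cos(B) = (a² + c² − b²)/(2ac) = (56.25 + 108.16 − 19.36)/(2·7.5·10.4) = 145.05/156 ≈ 0.929808  ⇒  B ≈ 21.5951°
cos(C) = (a² + b² − c²)/(2ab) = (56.25 + 19.36 − 108.16)/(2·7.5·4.4) = -32.55/66 ≈ -0.493182  ⇒  C ≈ 119.55°
Check: A + B + C ≈ 180°

A = 38.85°, B = 21.6°, C = 119.5°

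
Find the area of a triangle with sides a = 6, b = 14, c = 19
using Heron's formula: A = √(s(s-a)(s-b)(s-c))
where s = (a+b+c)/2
s = (6 + 14 + 19)/2 = 39/2 = 19.5
s − a = 13.5, s − b = 5.5, s − c = 0.5
s(s−a)(s−b)(s−c) = 19.5·13.5·5.5·0.5 = 723.9375
Area = √723.9375 ≈ 26.9061

s = 19.5, Area = 26.91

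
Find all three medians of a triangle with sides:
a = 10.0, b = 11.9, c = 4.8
Median formula: m_a = ½√(2b² + 2c² − a²) (and cyclically). a² = 100, b² = 141.61, c² = 23.04.
m_a = ½√(2·141.61 + 2·23.04 − 100) = ½√229.3 ≈ ½·15.1427 ≈ 7.57133
m_b = ½√(2·100 + 2·23.04 − 141.61) = ½√104.47 ≈ ½·10.2211 ≈ 5.11053
m_c = ½√(2·100 + 2·141.61 − 23.04) = ½√460.18 ≈ ½·21.4518 ≈ 10.7259

m_a = 7.571, m_b = 5.111, m_c = 10.73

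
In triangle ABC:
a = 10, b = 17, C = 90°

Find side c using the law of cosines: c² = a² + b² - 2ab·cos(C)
c² = 10² + 17² − 2·10·17·cos(90°)
cos(90°) ≈ 0
c² ≈ 100 + 289 − 340·(0) ≈ 389 − 0 ≈ 389
c ≈ √389 ≈ 19.7231

c = 19.72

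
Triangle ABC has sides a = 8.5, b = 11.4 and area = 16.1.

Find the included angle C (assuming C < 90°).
Area = ½·a·b·sin(C)  ⇒  sin(C) = 2·Area/(a·b) = 2·16.1/(8.5·11.4) = 32.2/96.9 ≈ 0.332301
C = arcsin(0.332301) ≈ 19.4085° (taking the acute solution since C < 90°)

C = 19.41°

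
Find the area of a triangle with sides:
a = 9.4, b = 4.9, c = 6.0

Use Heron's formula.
s = (9.4 + 4.9 + 6.0)/2 = 20.3/2 = 10.15
s − a = 0.75, s − b = 5.25, s − c = 4.15
s(s−a)(s−b)(s−c) = 10.15·0.75·5.25·4.15 ≈ 165.857
Area = √165.857 ≈ 12.8786

Area = 12.88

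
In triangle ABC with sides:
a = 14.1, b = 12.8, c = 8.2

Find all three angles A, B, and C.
Law of cosines for each angle (a² = 198.81, b² = 163.84, c² = 67.24):
cos(A) = (b² + c² − a²)/(2bc) = (163.84 + 67.24 − 198.81)/(2·12.8·8.2) = 32.27/209.92 ≈ 0.153725  ⇒  A ≈ 81.1571°
cos(B) = (a² + c² − b²)/(2ac) = (198.81 + 67.24 − 163.84)/(2·14.1·8.2) = 102.21/231.24 ≈ 0.442008  ⇒  B ≈ 63.7679°
cos(C) = (a² + b² − c²)/(2ab) = (198.81 + 163.84 − 67.24)/(2·14.1·12.8) = 295.41/360.96 ≈ 0.818401  ⇒  C ≈ 35.075°
Check: A + B + C ≈ 180°

A = 81.16°, B = 63.77°, C = 35.07°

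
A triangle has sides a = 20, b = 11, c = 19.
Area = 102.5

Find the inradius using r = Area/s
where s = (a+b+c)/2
s = (20 + 11 + 19)/2 = 50/2 = 25
r = Area/s = 102.5/25 ≈ 4.1

r = 4.1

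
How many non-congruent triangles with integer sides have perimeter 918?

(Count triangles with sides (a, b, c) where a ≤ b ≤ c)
Let a ≤ b ≤ c with a + b + c = 918. The only binding inequality is a + b > c, i.e. 918 − c > c, so c < 918/2; and c ≥ 918/3 since c is the largest side.
So 306 ≤ c ≤ 458. For each c, b runs from ⌈(918 − c)/2⌉ up to c (then a = 918 − b − c satisfies 1 ≤ a ≤ b automatically), giving c − ⌈(918 − c)/2⌉ + 1 choices.
Summing over c: 1 + 2 + 4 + 5 + … + 227 + 229  (153 terms, c = 306, …, 458) = 17557
Check (closed form: nearest integer to p²/48 for even p, (p+3)²/48 for odd p): 918²/48 = 842724/48 ≈ 17556.75 → 17557

17557 triangles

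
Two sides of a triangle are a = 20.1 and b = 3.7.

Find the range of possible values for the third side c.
Triangle inequality: |a − b| < c < a + b
|a − b| = |20.1 − 3.7| = 16.4
a + b = 20.1 + 3.7 = 23.8

16.4 < c < 23.8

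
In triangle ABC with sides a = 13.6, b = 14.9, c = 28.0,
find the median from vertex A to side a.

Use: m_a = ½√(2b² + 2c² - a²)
m_a = ½√(2·14.9² + 2·28.0² − 13.6²) = ½√(2·222.01 + 2·784 − 184.96) = ½√(444.02 + 1568 − 184.96) = ½√1827.06
√1827.06 ≈ 42.7441, so m_a ≈ 21.3721

m_a = 21.37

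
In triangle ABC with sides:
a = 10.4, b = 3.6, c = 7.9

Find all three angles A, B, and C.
Law of cosines for each angle (a² = 108.16, b² = 12.96, c² = 62.41):
cos(A) = (b² + c² − a²)/(2bc) = (12.96 + 62.41 − 108.16)/(2·3.6·7.9) = -32.79/56.88 ≈ -0.576477  ⇒  A ≈ 125.203°
cos(B) = (a² + c² − b²)/(2ac) = (108.16 + 62.41 − 12.96)/(2·10.4·7.9) = 157.61/164.32 ≈ 0.959165  ⇒  B ≈ 16.4302°
cos(C) = (a² + b² − c²)/(2ab) = (108.16 + 12.96 − 62.41)/(2·10.4·3.6) = 58.71/74.88 ≈ 0.784054  ⇒  C ≈ 38.3667°
Check: A + B + C ≈ 180°

A = 125.2°, B = 16.43°, C = 38.37°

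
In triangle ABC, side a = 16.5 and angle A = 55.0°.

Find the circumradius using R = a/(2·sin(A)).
R = a/(2·sin(A)) = 16.5/(2·sin(55.0°))
sin(55.0°) ≈ 0.819152
R ≈ 16.5/(2·0.819152) = 16.5/1.6383 ≈ 10.0714

R = 10.07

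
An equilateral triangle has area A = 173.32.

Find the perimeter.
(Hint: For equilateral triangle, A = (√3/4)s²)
A = (√3/4)s²  ⇒  s² = 4A/√3 = 4·173.32/√3 = 693.28/1.73205 ≈ 400.265
s ≈ √400.265 ≈ 20.0066
Perimeter = 3s ≈ 3·20.0066 ≈ 60.0199

Perimeter = 60.02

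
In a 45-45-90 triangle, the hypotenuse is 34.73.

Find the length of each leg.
In a 45-45-90 triangle hypotenuse = leg·√2, so leg = hypotenuse/√2.
Leg = 34.73/√2 ≈ 34.73/1.41421 ≈ 24.5578

Each leg = 24.56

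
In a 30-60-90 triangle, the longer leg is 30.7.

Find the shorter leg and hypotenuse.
In a 30-60-90 triangle the sides are in ratio 1 : √3 : 2, so short leg = long leg/√3 and hypotenuse = 2·(short leg).
Short leg = 30.7/√3 ≈ 30.7/1.73205 ≈ 17.7247
Hypotenuse = 2·17.7247 ≈ 35.4493

Short leg = 17.72, Hypotenuse = 35.45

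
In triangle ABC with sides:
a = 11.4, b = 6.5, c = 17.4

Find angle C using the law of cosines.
c² = a² + b² − 2ab·cos(C)  ⇒  cos(C) = (a² + b² − c²)/(2ab)
cos(C) = (11.4² + 6.5² − 17.4²)/(2·11.4·6.5) = (129.96 + 42.25 − 302.76)/148.2 = -130.55/148.2 ≈ -0.880904
C = arccos(-0.880904) ≈ 151.752°

C = 151.8°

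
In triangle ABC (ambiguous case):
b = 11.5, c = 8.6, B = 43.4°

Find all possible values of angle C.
b/sin(B) = c/sin(C)  ⇒  sin(C) = c·sin(B)/b = 8.6·sin(43.4°)/11.5
sin(43.4°) ≈ 0.687088
sin(C) ≈ 8.6·0.687088/11.5 ≈ 5.90895/11.5 ≈ 0.513822
Candidate 1: C₁ = arcsin(0.513822) ≈ 30.9187°  →  A = 180° − 43.4° − 30.9187° ≈ 105.681° > 0, valid
Candidate 2: C₂ = 180° − C₁ ≈ 149.081°  →  A = 180° − 43.4° − 149.081° ≈ -12.4813° ≤ 0, not a valid triangle

C = 30.92° (one solution)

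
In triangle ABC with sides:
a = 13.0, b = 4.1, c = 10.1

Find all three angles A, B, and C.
Law of cosines for each angle (a² = 169, b² = 16.81, c² = 102.01):
cos(A) = (b² + c² − a²)/(2bc) = (16.81 + 102.01 − 169)/(2·4.1·10.1) = -50.18/82.82 ≈ -0.605892  ⇒  A ≈ 127.293°
cos(B) = (a² + c² − b²)/(2ac) = (169 + 102.01 − 16.81)/(2·13.0·10.1) = 254.2/262.6 ≈ 0.968012  ⇒  B ≈ 14.531°
cos(C) = (a² + b² − c²)/(2ab) = (169 + 16.81 − 102.01)/(2·13.0·4.1) = 83.8/106.6 ≈ 0.786116  ⇒  C ≈ 38.176°
Check: A + B + C ≈ 180°

A = 127.3°, B = 14.53°, C = 38.18°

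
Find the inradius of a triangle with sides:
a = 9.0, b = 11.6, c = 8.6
r = Area/s where s is the semi-perimeter.
s = (9.0 + 11.6 + 8.6)/2 = 29.2/2 = 14.6
Area = √(s(s−a)(s−b)(s−c)) = √(14.6·5.6·3·6) ≈ √1471.68 ≈ 38.3625
r ≈ 38.3625/14.6 ≈ 2.62757

r = 2.628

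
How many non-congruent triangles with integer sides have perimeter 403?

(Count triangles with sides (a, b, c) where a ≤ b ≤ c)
Let a ≤ b ≤ c with a + b + c = 403. The only binding inequality is a + b > c, i.e. 403 − c > c, so c < 403/2; and c ≥ 403/3 since c is the largest side.
So 135 ≤ c ≤ 201. For each c, b runs from ⌈(403 − c)/2⌉ up to c (then a = 403 − b − c satisfies 1 ≤ a ≤ b automatically), giving c − ⌈(403 − c)/2⌉ + 1 choices.
Summing over c: 2 + 3 + 5 + 6 + … + 99 + 101  (67 terms, c = 135, …, 201) = 3434
Check (closed form: nearest integer to p²/48 for even p, (p+3)²/48 for odd p): (403+3)²/48 = 406²/48 = 164836/48 ≈ 3434.08 → 3434

3434 triangles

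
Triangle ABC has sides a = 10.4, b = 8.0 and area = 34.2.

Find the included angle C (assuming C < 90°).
Area = ½·a·b·sin(C)  ⇒  sin(C) = 2·Area/(a·b) = 2·34.2/(10.4·8.0) = 68.4/83.2 ≈ 0.822115
C = arcsin(0.822115) ≈ 55.2971° (taking the acute solution since C < 90°)

C = 55.3°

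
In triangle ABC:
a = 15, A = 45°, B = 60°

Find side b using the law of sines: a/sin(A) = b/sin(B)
a/sin(A) = b/sin(B)  ⇒  b = a·sin(B)/sin(A) = 15·sin(60°)/sin(45°)
sin(60°) ≈ 0.866025, sin(45°) ≈ 0.707107
b ≈ 15·0.866025/0.707107 ≈ 12.9904/0.707107 ≈ 18.3712

b = 18.37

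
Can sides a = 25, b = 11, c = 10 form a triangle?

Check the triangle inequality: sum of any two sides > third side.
a + b vs c: 25 + 11 = 36 > 10  ✓
a + c vs b: 25 + 10 = 35 > 11  ✓
b + c vs a: 11 + 10 = 21 ≤ 25  ✗

No: 11 + 10 = 21 is not > 25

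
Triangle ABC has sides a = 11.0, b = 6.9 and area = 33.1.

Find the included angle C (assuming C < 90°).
Area = ½·a·b·sin(C)  ⇒  sin(C) = 2·Area/(a·b) = 2·33.1/(11.0·6.9) = 66.2/75.9 ≈ 0.8722
C = arcsin(0.8722) ≈ 60.7153° (taking the acute solution since C < 90°)

C = 60.72°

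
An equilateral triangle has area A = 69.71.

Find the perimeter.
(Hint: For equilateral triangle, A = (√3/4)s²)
A = (√3/4)s²  ⇒  s² = 4A/√3 = 4·69.71/√3 = 278.84/1.73205 ≈ 160.988
s ≈ √160.988 ≈ 12.6881
Perimeter = 3s ≈ 3·12.6881 ≈ 38.0644

Perimeter = 38.06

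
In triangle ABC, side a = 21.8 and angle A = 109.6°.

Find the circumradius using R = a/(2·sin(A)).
R = a/(2·sin(A)) = 21.8/(2·sin(109.6°))
sin(109.6°) ≈ 0.942057
R ≈ 21.8/(2·0.942057) = 21.8/1.88411 ≈ 11.5704

R = 11.57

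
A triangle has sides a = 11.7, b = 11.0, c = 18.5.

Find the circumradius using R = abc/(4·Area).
First find the area with Heron's formula.
s = (11.7 + 11.0 + 18.5)/2 = 20.6
Area = √(s(s−a)(s−b)(s−c)) = √(20.6·8.9·9.6·2.1) ≈ √3696.13 ≈ 60.7958
abc = 11.7·11.0·18.5 = 2380.95
R = abc/(4·Area) ≈ 2380.95/(4·60.7958) = 2380.95/243.183 ≈ 9.79076

R = 9.791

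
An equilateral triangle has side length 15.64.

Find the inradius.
r = Area/s with s the semi-perimeter.
Area = (√3/4)·15.64² = (√3/4)·244.6096 ≈ 0.433013·244.6096 ≈ 105.919
s = 3·15.64/2 = 23.46
r ≈ 105.919/23.46 ≈ 4.51488
(Equivalently r = side/(2√3) = 15.64/3.4641 ≈ 4.51488.)

r = 4.515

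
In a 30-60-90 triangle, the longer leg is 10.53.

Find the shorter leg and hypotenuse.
In a 30-60-90 triangle the sides are in ratio 1 : √3 : 2, so short leg = long leg/√3 and hypotenuse = 2·(short leg).
Short leg = 10.53/√3 ≈ 10.53/1.73205 ≈ 6.0795
Hypotenuse = 2·6.0795 ≈ 12.159

Short leg = 6.079, Hypotenuse = 12.16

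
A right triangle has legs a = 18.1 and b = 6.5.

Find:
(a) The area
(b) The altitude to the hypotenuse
(a) The legs are perpendicular, so Area = ½·a·b = ½·18.1·6.5 = ½·117.65 = 58.825
(b) Hypotenuse c = √(a² + b²) = √(327.61 + 42.25) = √369.86 ≈ 19.2317
    Area = ½·c·h_c  ⇒  h_c = 2·Area/c = 117.65/19.2317 ≈ 6.11749

Area = 58.825, h_c = 6.117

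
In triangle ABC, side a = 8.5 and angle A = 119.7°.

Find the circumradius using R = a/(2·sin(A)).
R = a/(2·sin(A)) = 8.5/(2·sin(119.7°))
sin(119.7°) ≈ 0.868632
R ≈ 8.5/(2·0.868632) = 8.5/1.73726 ≈ 4.89275

R = 4.893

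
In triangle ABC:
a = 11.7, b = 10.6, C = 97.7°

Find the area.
Two sides and the included angle (SAS): A = ½·a·b·sin(C) = ½·11.7·10.6·sin(97.7°)
sin(97.7°) ≈ 0.990983
A ≈ ½·124.02·0.990983 = 62.01·0.990983 ≈ 61.4509

Area = 61.45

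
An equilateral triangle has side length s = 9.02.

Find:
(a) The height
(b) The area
(a) The height splits the triangle into two 30-60-90 halves: h = s·√3/2 = 9.02·1.73205/2 ≈ 15.6231/2 ≈ 7.81155
(b) Area = (√3/4)·s² = (√3/4)·9.02² = (√3/4)·81.3604 ≈ 0.433013·81.3604 ≈ 35.2301

Height = 7.812, Area = 35.23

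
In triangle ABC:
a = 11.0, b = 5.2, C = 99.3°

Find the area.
Two sides and the included angle (SAS): A = ½·a·b·sin(C) = ½·11.0·5.2·sin(99.3°)
sin(99.3°) ≈ 0.986856
A ≈ ½·57.2·0.986856 = 28.6·0.986856 ≈ 28.2241

Area = 28.22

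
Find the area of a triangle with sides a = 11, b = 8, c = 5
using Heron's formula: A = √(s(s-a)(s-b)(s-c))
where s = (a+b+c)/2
s = (11 + 8 + 5)/2 = 24/2 = 12
s − a = 1, s − b = 4, s − c = 7
s(s−a)(s−b)(s−c) = 12·1·4·7 = 336
Area = √336 ≈ 18.3303

s = 12.0, Area = 18.33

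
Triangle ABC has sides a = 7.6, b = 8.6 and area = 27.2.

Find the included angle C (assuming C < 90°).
Area = ½·a·b·sin(C)  ⇒  sin(C) = 2·Area/(a·b) = 2·27.2/(7.6·8.6) = 54.4/65.36 ≈ 0.832313
C = arcsin(0.832313) ≈ 56.3371° (taking the acute solution since C < 90°)

C = 56.34°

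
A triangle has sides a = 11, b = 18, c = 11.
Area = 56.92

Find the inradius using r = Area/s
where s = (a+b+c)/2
s = (11 + 18 + 11)/2 = 40/2 = 20
r = Area/s = 56.92/20 ≈ 2.846

r = 2.846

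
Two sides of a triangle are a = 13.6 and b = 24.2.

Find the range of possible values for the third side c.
Triangle inequality: |a − b| < c < a + b
|a − b| = |13.6 − 24.2| = 10.6
a + b = 13.6 + 24.2 = 37.8

10.6 < c < 37.8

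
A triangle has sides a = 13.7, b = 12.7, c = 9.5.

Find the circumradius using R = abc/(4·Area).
First find the area with Heron's formula.
s = (13.7 + 12.7 + 9.5)/2 = 17.95
Area = √(s(s−a)(s−b)(s−c)) = √(17.95·4.25·5.25·8.45) ≈ √3384.3 ≈ 58.1748
abc = 13.7·12.7·9.5 = 1652.905
R = abc/(4·Area) ≈ 1652.905/(4·58.1748) = 1652.905/232.699 ≈ 7.10319

R = 7.103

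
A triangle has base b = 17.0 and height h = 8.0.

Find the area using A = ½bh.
A = ½·b·h = ½·17.0·8.0 = ½·136 = 68

Area = 68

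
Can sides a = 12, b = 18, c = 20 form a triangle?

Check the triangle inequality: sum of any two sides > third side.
a + b vs c: 12 + 18 = 30 > 20  ✓
a + c vs b: 12 + 20 = 32 > 18  ✓
b + c vs a: 18 + 20 = 38 > 12  ✓

Yes, triangle inequality satisfied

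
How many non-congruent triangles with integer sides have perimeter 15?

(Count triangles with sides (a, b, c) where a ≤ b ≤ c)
Let a ≤ b ≤ c with a + b + c = 15. The only binding inequality is a + b > c, i.e. 15 − c > c, so c < 15/2; and c ≥ 15/3 since c is the largest side.
So 5 ≤ c ≤ 7. For each c, b runs from ⌈(15 − c)/2⌉ up to c (then a = 15 − b − c satisfies 1 ≤ a ≤ b automatically), giving c − ⌈(15 − c)/2⌉ + 1 choices.
Summing over c: 1 + 2 + 4 = 7
Check (closed form: nearest integer to p²/48 for even p, (p+3)²/48 for odd p): (15+3)²/48 = 18²/48 = 324/48 ≈ 6.75 → 7

7 triangles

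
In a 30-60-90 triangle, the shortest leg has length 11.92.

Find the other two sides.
In a 30-60-90 triangle the sides are in ratio 1 : √3 : 2 (short leg : long leg : hypotenuse).
Long leg = 11.92·√3 ≈ 11.92·1.73205 ≈ 20.646
Hypotenuse = 2·11.92 = 23.84

Long leg = 11.92√3 = 20.65, Hypotenuse = 23.84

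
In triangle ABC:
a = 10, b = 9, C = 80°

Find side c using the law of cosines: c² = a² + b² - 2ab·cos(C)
c² = 10² + 9² − 2·10·9·cos(80°)
cos(80°) ≈ 0.173648
c² ≈ 100 + 81 − 180·(0.173648) ≈ 181 − 31.2567 ≈ 149.743
c ≈ √149.743 ≈ 12.237

c = 12.24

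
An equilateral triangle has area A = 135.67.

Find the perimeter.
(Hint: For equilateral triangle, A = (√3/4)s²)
A = (√3/4)s²  ⇒  s² = 4A/√3 = 4·135.67/√3 = 542.68/1.73205 ≈ 313.316
s ≈ √313.316 ≈ 17.7007
Perimeter = 3s ≈ 3·17.7007 ≈ 53.1022

Perimeter = 53.1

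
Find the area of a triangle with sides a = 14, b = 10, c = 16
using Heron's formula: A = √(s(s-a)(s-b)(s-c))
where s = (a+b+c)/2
s = (14 + 10 + 16)/2 = 40/2 = 20
s − a = 6, s − b = 10, s − c = 4
s(s−a)(s−b)(s−c) = 20·6·10·4 = 4800
Area = √4800 ≈ 69.282

s = 20.0, Area = 69.28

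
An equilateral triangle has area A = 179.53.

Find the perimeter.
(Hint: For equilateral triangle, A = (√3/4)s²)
A = (√3/4)s²  ⇒  s² = 4A/√3 = 4·179.53/√3 = 718.12/1.73205 ≈ 414.607
s ≈ √414.607 ≈ 20.3619
Perimeter = 3s ≈ 3·20.3619 ≈ 61.0857

Perimeter = 61.09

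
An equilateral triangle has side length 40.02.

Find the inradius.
r = Area/s with s the semi-perimeter.
Area = (√3/4)·40.02² = (√3/4)·1601.6004 ≈ 0.433013·1601.6004 ≈ 693.513
s = 3·40.02/2 = 60.03
r ≈ 693.513/60.03 ≈ 11.5528
(Equivalently r = side/(2√3) = 40.02/3.4641 ≈ 11.5528.)

r = 11.55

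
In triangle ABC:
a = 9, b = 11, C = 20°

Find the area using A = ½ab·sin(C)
A = ½·a·b·sin(C) = ½·9·11·sin(20°)
sin(20°) ≈ 0.34202
A ≈ ½·99·0.34202 = 49.5·0.34202 ≈ 16.93

Area = 16.93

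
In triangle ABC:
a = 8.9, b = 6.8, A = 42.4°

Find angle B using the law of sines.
a/sin(A) = b/sin(B)  ⇒  sin(B) = b·sin(A)/a = 6.8·sin(42.4°)/8.9
sin(42.4°) ≈ 0.674302
sin(B) ≈ 6.8·0.674302/8.9 ≈ 4.58526/8.9 ≈ 0.515197
B = arcsin(0.515197) ≈ 31.0106°
(Since b ≤ a we need B ≤ A, so the obtuse alternative 180° − 31.0106° ≈ 148.989° is rejected.)

B = 31.01°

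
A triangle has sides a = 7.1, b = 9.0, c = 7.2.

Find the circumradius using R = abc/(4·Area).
First find the area with Heron's formula.
s = (7.1 + 9.0 + 7.2)/2 = 11.65
Area = √(s(s−a)(s−b)(s−c)) = √(11.65·4.55·2.65·4.45) ≈ √625.091 ≈ 25.0018
abc = 7.1·9.0·7.2 = 460.08
R = abc/(4·Area) ≈ 460.08/(4·25.0018) = 460.08/100.007 ≈ 4.60047

R = 4.6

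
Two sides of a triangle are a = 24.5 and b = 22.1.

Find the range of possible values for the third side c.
Triangle inequality: |a − b| < c < a + b
|a − b| = |24.5 − 22.1| = 2.4
a + b = 24.5 + 22.1 = 46.6

2.4 < c < 46.6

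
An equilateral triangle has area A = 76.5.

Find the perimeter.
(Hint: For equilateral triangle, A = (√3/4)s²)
A = (√3/4)s²  ⇒  s² = 4A/√3 = 4·76.5/√3 = 306/1.73205 ≈ 176.669
s ≈ √176.669 ≈ 13.2917
Perimeter = 3s ≈ 3·13.2917 ≈ 39.8751

Perimeter = 39.88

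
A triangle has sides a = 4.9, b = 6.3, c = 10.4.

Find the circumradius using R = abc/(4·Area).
First find the area with Heron's formula.
s = (4.9 + 6.3 + 10.4)/2 = 10.8
Area = √(s(s−a)(s−b)(s−c)) = √(10.8·5.9·4.5·0.4) ≈ √114.696 ≈ 10.7096
abc = 4.9·6.3·10.4 = 321.048
R = abc/(4·Area) ≈ 321.048/(4·10.7096) = 321.048/42.8385 ≈ 7.49438

R = 7.494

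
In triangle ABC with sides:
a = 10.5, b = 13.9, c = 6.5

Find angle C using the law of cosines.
c² = a² + b² − 2ab·cos(C)  ⇒  cos(C) = (a² + b² − c²)/(2ab)
cos(C) = (10.5² + 13.9² − 6.5²)/(2·10.5·13.9) = (110.25 + 193.21 − 42.25)/291.9 = 261.21/291.9 ≈ 0.894861
C = arccos(0.894861) ≈ 26.5094°

C = 26.51°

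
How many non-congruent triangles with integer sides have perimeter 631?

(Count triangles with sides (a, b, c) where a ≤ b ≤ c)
Let a ≤ b ≤ c with a + b + c = 631. The only binding inequality is a + b > c, i.e. 631 − c > c, so c < 631/2; and c ≥ 631/3 since c is the largest side.
So 211 ≤ c ≤ 315. For each c, b runs from ⌈(631 − c)/2⌉ up to c (then a = 631 − b − c satisfies 1 ≤ a ≤ b automatically), giving c − ⌈(631 − c)/2⌉ + 1 choices.
Summing over c: 2 + 3 + 5 + 6 + … + 156 + 158  (105 terms, c = 211, …, 315) = 8374
Check (closed form: nearest integer to p²/48 for even p, (p+3)²/48 for odd p): (631+3)²/48 = 634²/48 = 401956/48 ≈ 8374.08 → 8374

8374 triangles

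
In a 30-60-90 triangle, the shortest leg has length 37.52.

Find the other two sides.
In a 30-60-90 triangle the sides are in ratio 1 : √3 : 2 (short leg : long leg : hypotenuse).
Long leg = 37.52·√3 ≈ 37.52·1.73205 ≈ 64.9865
Hypotenuse = 2·37.52 = 75.04

Long leg = 37.52√3 = 64.99, Hypotenuse = 75.04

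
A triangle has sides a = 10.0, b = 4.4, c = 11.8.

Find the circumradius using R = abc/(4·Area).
First find the area with Heron's formula.
s = (10.0 + 4.4 + 11.8)/2 = 13.1
Area = √(s(s−a)(s−b)(s−c)) = √(13.1·3.1·8.7·1.3) ≈ √459.299 ≈ 21.4313
abc = 10.0·4.4·11.8 = 519.2
R = abc/(4·Area) ≈ 519.2/(4·21.4313) = 519.2/85.7251 ≈ 6.05657

R = 6.057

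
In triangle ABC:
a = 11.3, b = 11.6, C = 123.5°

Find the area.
Two sides and the included angle (SAS): A = ½·a·b·sin(C) = ½·11.3·11.6·sin(123.5°)
sin(123.5°) ≈ 0.833886
A ≈ ½·131.08·0.833886 = 65.54·0.833886 ≈ 54.6529

Area = 54.65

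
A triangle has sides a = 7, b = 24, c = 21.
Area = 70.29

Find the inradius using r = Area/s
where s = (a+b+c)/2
s = (7 + 24 + 21)/2 = 52/2 = 26
r = Area/s = 70.29/26 ≈ 2.70346

r = 2.703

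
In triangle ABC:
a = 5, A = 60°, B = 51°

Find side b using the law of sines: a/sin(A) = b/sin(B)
a/sin(A) = b/sin(B)  ⇒  b = a·sin(B)/sin(A) = 5·sin(51°)/sin(60°)
sin(51°) ≈ 0.777146, sin(60°) ≈ 0.866025
b ≈ 5·0.777146/0.866025 ≈ 3.88573/0.866025 ≈ 4.48685

b = 4.487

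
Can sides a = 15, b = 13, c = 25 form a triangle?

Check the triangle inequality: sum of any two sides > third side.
a + b vs c: 15 + 13 = 28 > 25  ✓
a + c vs b: 15 + 25 = 40 > 13  ✓
b + c vs a: 13 + 25 = 38 > 15  ✓

Yes, triangle inequality satisfied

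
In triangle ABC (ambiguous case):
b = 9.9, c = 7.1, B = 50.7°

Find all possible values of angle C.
b/sin(B) = c/sin(C)  ⇒  sin(C) = c·sin(B)/b = 7.1·sin(50.7°)/9.9
sin(50.7°) ≈ 0.77384
sin(C) ≈ 7.1·0.77384/9.9 ≈ 5.49427/9.9 ≈ 0.554976
Candidate 1: C₁ = arcsin(0.554976) ≈ 33.7091°  →  A = 180° − 50.7° − 33.7091° ≈ 95.5909° > 0, valid
Candidate 2: C₂ = 180° − C₁ ≈ 146.291°  →  A = 180° − 50.7° − 146.291° ≈ -16.9909° ≤ 0, not a valid triangle

C = 33.71° (one solution)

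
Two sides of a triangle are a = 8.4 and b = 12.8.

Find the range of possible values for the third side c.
Triangle inequality: |a − b| < c < a + b
|a − b| = |8.4 − 12.8| = 4.4
a + b = 8.4 + 12.8 = 21.2

4.4 < c < 21.2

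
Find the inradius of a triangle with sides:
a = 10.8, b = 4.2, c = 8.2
r = Area/s where s is the semi-perimeter.
s = (10.8 + 4.2 + 8.2)/2 = 23.2/2 = 11.6
Area = √(s(s−a)(s−b)(s−c)) = √(11.6·0.8·7.4·3.4) ≈ √233.485 ≈ 15.2802
r ≈ 15.2802/11.6 ≈ 1.31726

r = 1.317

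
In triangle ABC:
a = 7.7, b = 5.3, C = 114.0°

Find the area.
Two sides and the included angle (SAS): A = ½·a·b·sin(C) = ½·7.7·5.3·sin(114.0°)
sin(114.0°) ≈ 0.913545
A ≈ ½·40.81·0.913545 = 20.405·0.913545 ≈ 18.6409

Area = 18.64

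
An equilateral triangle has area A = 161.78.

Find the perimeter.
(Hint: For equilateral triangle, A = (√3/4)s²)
A = (√3/4)s²  ⇒  s² = 4A/√3 = 4·161.78/√3 = 647.12/1.73205 ≈ 373.615
s ≈ √373.615 ≈ 19.3291
Perimeter = 3s ≈ 3·19.3291 ≈ 57.9874

Perimeter = 57.99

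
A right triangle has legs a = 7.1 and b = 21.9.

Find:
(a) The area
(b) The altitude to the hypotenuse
(a) The legs are perpendicular, so Area = ½·a·b = ½·7.1·21.9 = ½·155.49 = 77.745
(b) Hypotenuse c = √(a² + b²) = √(50.41 + 479.61) = √530.02 ≈ 23.0222
    Area = ½·c·h_c  ⇒  h_c = 2·Area/c = 155.49/23.0222 ≈ 6.75393

Area = 77.745, h_c = 6.754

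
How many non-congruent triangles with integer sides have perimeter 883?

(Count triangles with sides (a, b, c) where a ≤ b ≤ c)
Let a ≤ b ≤ c with a + b + c = 883. The only binding inequality is a + b > c, i.e. 883 − c > c, so c < 883/2; and c ≥ 883/3 since c is the largest side.
So 295 ≤ c ≤ 441. For each c, b runs from ⌈(883 − c)/2⌉ up to c (then a = 883 − b − c satisfies 1 ≤ a ≤ b automatically), giving c − ⌈(883 − c)/2⌉ + 1 choices.
Summing over c: 2 + 3 + 5 + 6 + … + 219 + 221  (147 terms, c = 295, …, 441) = 16354
Check (closed form: nearest integer to p²/48 for even p, (p+3)²/48 for odd p): (883+3)²/48 = 886²/48 = 784996/48 ≈ 16354.08 → 16354

16354 triangles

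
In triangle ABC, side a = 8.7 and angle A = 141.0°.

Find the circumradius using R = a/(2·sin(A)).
R = a/(2·sin(A)) = 8.7/(2·sin(141.0°))
sin(141.0°) ≈ 0.62932
R ≈ 8.7/(2·0.62932) = 8.7/1.25864 ≈ 6.91222

R = 6.912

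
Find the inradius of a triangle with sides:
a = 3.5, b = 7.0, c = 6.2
r = Area/s where s is the semi-perimeter.
s = (3.5 + 7.0 + 6.2)/2 = 16.7/2 = 8.35
Area = √(s(s−a)(s−b)(s−c)) = √(8.35·4.85·1.35·2.15) ≈ √117.544 ≈ 10.8418
r ≈ 10.8418/8.35 ≈ 1.29842

r = 1.298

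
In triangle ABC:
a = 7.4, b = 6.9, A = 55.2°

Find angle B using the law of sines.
a/sin(A) = b/sin(B)  ⇒  sin(B) = b·sin(A)/a = 6.9·sin(55.2°)/7.4
sin(55.2°) ≈ 0.821149
sin(B) ≈ 6.9·0.821149/7.4 ≈ 5.66593/7.4 ≈ 0.765666
B = arcsin(0.765666) ≈ 49.9663°
(Since b ≤ a we need B ≤ A, so the obtuse alternative 180° − 49.9663° ≈ 130.034° is rejected.)

B = 49.97°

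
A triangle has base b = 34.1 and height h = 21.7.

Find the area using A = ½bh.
A = ½·b·h = ½·34.1·21.7 = ½·739.97 = 369.985

Area = 369.985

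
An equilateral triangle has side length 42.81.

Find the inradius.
r = Area/s with s the semi-perimeter.
Area = (√3/4)·42.81² = (√3/4)·1832.6961 ≈ 0.433013·1832.6961 ≈ 793.581
s = 3·42.81/2 = 64.215
r ≈ 793.581/64.215 ≈ 12.3582
(Equivalently r = side/(2√3) = 42.81/3.4641 ≈ 12.3582.)

r = 12.36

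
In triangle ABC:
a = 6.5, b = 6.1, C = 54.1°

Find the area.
Two sides and the included angle (SAS): A = ½·a·b·sin(C) = ½·6.5·6.1·sin(54.1°)
sin(54.1°) ≈ 0.810042
A ≈ ½·39.65·0.810042 = 19.825·0.810042 ≈ 16.0591

Area = 16.06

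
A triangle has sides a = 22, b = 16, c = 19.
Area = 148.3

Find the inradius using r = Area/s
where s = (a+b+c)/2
s = (22 + 16 + 19)/2 = 57/2 = 28.5
r = Area/s = 148.3/28.5 ≈ 5.20351

r = 5.204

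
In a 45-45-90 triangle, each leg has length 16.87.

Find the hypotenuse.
In a 45-45-90 triangle the sides are in ratio 1 : 1 : √2, so hypotenuse = leg·√2.
Hypotenuse = 16.87·√2 ≈ 16.87·1.41421 ≈ 23.8578

Hypotenuse = 16.87√2 = 23.86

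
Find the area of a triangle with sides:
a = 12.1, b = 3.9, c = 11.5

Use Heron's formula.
s = (12.1 + 3.9 + 11.5)/2 = 27.5/2 = 13.75
s − a = 1.65, s − b = 9.85, s − c = 2.25
s(s−a)(s−b)(s−c) = 13.75·1.65·9.85·2.25 ≈ 502.812
Area = √502.812 ≈ 22.4235

Area = 22.42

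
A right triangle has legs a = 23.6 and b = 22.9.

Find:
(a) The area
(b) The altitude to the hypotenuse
(a) The legs are perpendicular, so Area = ½·a·b = ½·23.6·22.9 = ½·540.44 = 270.22
(b) Hypotenuse c = √(a² + b²) = √(556.96 + 524.41) = √1081.37 ≈ 32.8842
    Area = ½·c·h_c  ⇒  h_c = 2·Area/c = 540.44/32.8842 ≈ 16.4346

Area = 270.22, h_c = 16.43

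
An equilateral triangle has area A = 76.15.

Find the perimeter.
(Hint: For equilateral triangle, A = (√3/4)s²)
A = (√3/4)s²  ⇒  s² = 4A/√3 = 4·76.15/√3 = 304.6/1.73205 ≈ 175.861
s ≈ √175.861 ≈ 13.2613
Perimeter = 3s ≈ 3·13.2613 ≈ 39.7838

Perimeter = 39.78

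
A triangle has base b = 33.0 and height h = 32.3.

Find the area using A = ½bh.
A = ½·b·h = ½·33.0·32.3 = ½·1065.9 = 532.95

Area = 532.95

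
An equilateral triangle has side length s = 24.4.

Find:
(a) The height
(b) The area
(a) The height splits the triangle into two 30-60-90 halves: h = s·√3/2 = 24.4·1.73205/2 ≈ 42.262/2 ≈ 21.131
(b) Area = (√3/4)·s² = (√3/4)·24.4² = (√3/4)·595.36 ≈ 0.433013·595.36 ≈ 257.798

Height = 21.13, Area = 257.8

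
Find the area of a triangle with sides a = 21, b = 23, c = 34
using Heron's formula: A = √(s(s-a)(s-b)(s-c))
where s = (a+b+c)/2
s = (21 + 23 + 34)/2 = 78/2 = 39
s − a = 18, s − b = 16, s − c = 5
s(s−a)(s−b)(s−c) = 39·18·16·5 = 56160
Area = √56160 ≈ 236.981

s = 39.0, Area = 237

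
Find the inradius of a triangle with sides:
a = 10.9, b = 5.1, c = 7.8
r = Area/s where s is the semi-perimeter.
s = (10.9 + 5.1 + 7.8)/2 = 23.8/2 = 11.9
Area = √(s(s−a)(s−b)(s−c)) = √(11.9·1·6.8·4.1) ≈ √331.772 ≈ 18.2146
r ≈ 18.2146/11.9 ≈ 1.53064

r = 1.531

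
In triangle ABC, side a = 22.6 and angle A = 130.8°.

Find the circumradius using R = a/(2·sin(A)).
R = a/(2·sin(A)) = 22.6/(2·sin(130.8°))
sin(130.8°) ≈ 0.756995
R ≈ 22.6/(2·0.756995) = 22.6/1.51399 ≈ 14.9274

R = 14.93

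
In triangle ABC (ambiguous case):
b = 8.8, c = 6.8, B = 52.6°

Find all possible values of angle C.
b/sin(B) = c/sin(C)  ⇒  sin(C) = c·sin(B)/b = 6.8·sin(52.6°)/8.8
sin(52.6°) ≈ 0.794415
sin(C) ≈ 6.8·0.794415/8.8 ≈ 5.40202/8.8 ≈ 0.613866
Candidate 1: C₁ = arcsin(0.613866) ≈ 37.8696°  →  A = 180° − 52.6° − 37.8696° ≈ 89.5304° > 0, valid
Candidate 2: C₂ = 180° − C₁ ≈ 142.13°  →  A = 180° − 52.6° − 142.13° ≈ -14.7304° ≤ 0, not a valid triangle

C = 37.87° (one solution)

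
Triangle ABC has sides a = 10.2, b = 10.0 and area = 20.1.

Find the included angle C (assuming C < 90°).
Area = ½·a·b·sin(C)  ⇒  sin(C) = 2·Area/(a·b) = 2·20.1/(10.2·10.0) = 40.2/102 ≈ 0.394118
C = arcsin(0.394118) ≈ 23.211° (taking the acute solution since C < 90°)

C = 23.21°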